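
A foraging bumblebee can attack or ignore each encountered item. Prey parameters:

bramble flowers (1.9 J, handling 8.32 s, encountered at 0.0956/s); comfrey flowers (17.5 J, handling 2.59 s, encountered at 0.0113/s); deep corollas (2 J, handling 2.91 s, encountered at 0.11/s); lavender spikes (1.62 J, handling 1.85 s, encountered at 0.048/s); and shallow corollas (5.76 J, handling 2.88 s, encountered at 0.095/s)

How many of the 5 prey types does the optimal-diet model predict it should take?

Profitabilities (E/h, J/s): comfrey flowers 6.76, shallow corollas 2, lavender spikes 0.876, deep corollas 0.687, bramble flowers 0.228. Add prey in this order while the next type's profitability exceeds the intake rate on those already taken.
Rate on top 1: 0.1921. shallow corollas: 2 > 0.1921 → include.
Rate on top 2: 0.5718. lavender spikes: 0.876 > 0.5718 → include.
Rate on top 3: 0.5912. deep corollas: 0.687 > 0.5912 → include.
Rate on top 4: 0.6091. bramble flowers: 0.228 < 0.6091 → exclude; stop.
Optimal diet: comfrey flowers, shallow corollas, lavender spikes, deep corollas — 4 of 5 types.

4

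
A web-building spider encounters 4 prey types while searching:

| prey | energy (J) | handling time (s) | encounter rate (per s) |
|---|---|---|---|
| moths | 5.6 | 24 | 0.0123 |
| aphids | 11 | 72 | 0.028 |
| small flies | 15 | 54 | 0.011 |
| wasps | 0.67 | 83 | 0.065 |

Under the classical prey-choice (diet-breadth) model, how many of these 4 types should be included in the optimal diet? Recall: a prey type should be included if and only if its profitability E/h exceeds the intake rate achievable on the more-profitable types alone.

3

Rank by E/h (J/s): small flies 0.278, moths 0.233, aphids 0.153, wasps 0.00807. Include each in turn until the next type's E/h falls below the running intake rate.
Rate on top 1: 0.1035. moths: 0.233 > 0.1035 → include.
Rate on top 2: 0.1238. aphids: 0.153 > 0.1238 → include.
Rate on top 3: 0.1388. wasps: 0.00807 < 0.1388 → exclude; stop.
Optimal diet: small flies, moths, aphids — 3 of 4 types.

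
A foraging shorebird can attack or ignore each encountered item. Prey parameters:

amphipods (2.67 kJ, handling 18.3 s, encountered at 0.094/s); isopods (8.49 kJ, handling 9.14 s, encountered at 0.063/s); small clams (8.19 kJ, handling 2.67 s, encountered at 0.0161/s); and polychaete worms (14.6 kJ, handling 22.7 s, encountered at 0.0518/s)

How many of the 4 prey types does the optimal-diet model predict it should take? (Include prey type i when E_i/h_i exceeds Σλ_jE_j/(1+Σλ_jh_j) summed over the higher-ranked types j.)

3

Profitabilities (E/h, kJ/s): small clams 3.07, isopods 0.929, polychaete worms 0.643, amphipods 0.146. Add prey in this order while the next type's profitability exceeds the intake rate on those already taken.
Rate on top 1: 0.1264. isopods: 0.929 > 0.1264 → include.
Rate on top 2: 0.4119. polychaete worms: 0.643 > 0.4119 → include.
Rate on top 3: 0.5092. amphipods: 0.146 < 0.5092 → exclude; stop.
Optimal diet: small clams, isopods, polychaete worms — 3 of 4 types.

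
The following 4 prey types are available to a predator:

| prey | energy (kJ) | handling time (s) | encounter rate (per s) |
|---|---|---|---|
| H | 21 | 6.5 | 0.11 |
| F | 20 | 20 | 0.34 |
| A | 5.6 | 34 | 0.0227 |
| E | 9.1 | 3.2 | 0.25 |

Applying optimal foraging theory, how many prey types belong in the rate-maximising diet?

E/h in descending order: H 3.23, E 2.84, F 1, A 0.165 kJ/s. The optimal diet is the largest prefix of this list for which every included type satisfies E_i/h_i > R on the types above it.
Rate on top 1: 1.347. E: 2.84 > 1.347 → include.
Rate on top 2: 1.823. F: 1 < 1.823 → exclude; stop.
Optimal diet: H, E — 2 of 4 types.

2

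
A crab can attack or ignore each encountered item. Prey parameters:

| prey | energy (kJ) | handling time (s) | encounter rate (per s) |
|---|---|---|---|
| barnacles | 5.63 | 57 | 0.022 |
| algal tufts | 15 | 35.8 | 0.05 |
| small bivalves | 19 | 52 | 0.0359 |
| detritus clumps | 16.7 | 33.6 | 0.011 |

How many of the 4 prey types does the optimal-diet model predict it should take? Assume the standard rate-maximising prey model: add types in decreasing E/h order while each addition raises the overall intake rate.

Rank by E/h (kJ/s): detritus clumps 0.497, algal tufts 0.419, small bivalves 0.365, barnacles 0.0988. Include each in turn until the next type's E/h falls below the running intake rate.
Rate on top 1: 0.1341. algal tufts: 0.419 > 0.1341 → include.
Rate on top 2: 0.2955. small bivalves: 0.365 > 0.2955 → include.
Rate on top 3: 0.3215. barnacles: 0.0988 < 0.3215 → exclude; stop.
Optimal diet: detritus clumps, algal tufts, small bivalves — 3 of 4 types.

3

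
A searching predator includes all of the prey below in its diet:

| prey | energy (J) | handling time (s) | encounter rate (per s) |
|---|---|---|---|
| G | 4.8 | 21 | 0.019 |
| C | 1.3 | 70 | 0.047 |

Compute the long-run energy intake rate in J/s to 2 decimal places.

R = Σλ_iE_i / (1 + Σλ_ih_i)
Numerator: 0.019×4.8 + 0.047×1.3 = 0.1523
Denominator: 1 + 0.019×21 + 0.047×70 = 4.689
R = 0.1523/4.689 = 0.03248 J/s

0.03 J/s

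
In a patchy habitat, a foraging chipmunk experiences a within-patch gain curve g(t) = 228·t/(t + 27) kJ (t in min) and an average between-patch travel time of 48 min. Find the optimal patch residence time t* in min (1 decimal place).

36.0 min

Maximise g(t)/(T+t): set derivative to zero → g'(t)(T+t) = g(t).
g'(t) = 228·27/(t + 27)². Setting 228·27/(t+27)² = 228t/[(t+27)(48+t)] gives 27(48+t) = t(t+27), so t² = 27×48 = 1296.
t* = √1296 = 36 min.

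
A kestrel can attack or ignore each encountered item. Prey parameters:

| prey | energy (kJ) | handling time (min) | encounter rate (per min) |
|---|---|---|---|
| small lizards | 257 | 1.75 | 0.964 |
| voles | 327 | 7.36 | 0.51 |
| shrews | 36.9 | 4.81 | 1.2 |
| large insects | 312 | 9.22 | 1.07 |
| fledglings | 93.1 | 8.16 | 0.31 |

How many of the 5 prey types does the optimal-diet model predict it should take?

E/h in descending order: small lizards 147, voles 44.4, large insects 33.8, fledglings 11.4, shrews 7.67 kJ/min. The optimal diet is the largest prefix of this list for which every included type satisfies E_i/h_i > R on the types above it.
Rate on top 1: 92.2. voles: 44.4 < 92.2 → exclude; stop.
Optimal diet: small lizards — 1 of 5 types.

1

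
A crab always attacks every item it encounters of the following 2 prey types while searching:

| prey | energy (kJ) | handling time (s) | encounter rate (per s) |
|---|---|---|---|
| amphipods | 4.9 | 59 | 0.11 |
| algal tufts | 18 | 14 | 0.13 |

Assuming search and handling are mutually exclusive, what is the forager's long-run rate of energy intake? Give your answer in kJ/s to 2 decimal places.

R = (0.11×4.9 + 0.13×18) / (1 + 0.11×59 + 0.13×14) = 2.879/9.31 = 0.3092 kJ/s.

0.31 kJ/s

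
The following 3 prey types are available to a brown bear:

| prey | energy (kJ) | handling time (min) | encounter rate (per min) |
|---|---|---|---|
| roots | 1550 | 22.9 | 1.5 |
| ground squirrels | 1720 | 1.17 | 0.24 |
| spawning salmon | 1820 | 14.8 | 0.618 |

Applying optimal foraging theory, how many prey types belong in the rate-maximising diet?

1

E/h in descending order: ground squirrels 1.47e+03, spawning salmon 123, roots 67.7 kJ/min. The optimal diet is the largest prefix of this list for which every included type satisfies E_i/h_i > R on the types above it.
Rate on top 1: 322.3. spawning salmon: 123 < 322.3 → exclude; stop.
Optimal diet: ground squirrels — 1 of 3 types.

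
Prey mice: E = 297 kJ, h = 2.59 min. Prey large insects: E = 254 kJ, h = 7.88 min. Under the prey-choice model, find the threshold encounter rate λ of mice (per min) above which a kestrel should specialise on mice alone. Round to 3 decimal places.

Drop large insects once their profitability E₂/h₂ falls below the rate achievable on mice alone: E₂/h₂ = λE₁/(1 + λh₁).
Solve for λ: λE₁h₂ = E₂(1 + λh₁) → λ(E₁h₂ − E₂h₁) = E₂ → λ = E₂/(E₁h₂ − E₂h₁).
λ = 254/(297×7.88 − 254×2.59) = 254/1682 = 0.151 per min.

0.151 per min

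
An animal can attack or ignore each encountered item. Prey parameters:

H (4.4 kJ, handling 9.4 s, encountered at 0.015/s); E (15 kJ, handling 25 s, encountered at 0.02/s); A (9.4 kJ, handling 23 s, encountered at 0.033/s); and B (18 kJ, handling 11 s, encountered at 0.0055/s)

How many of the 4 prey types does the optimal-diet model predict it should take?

4

Profitabilities (E/h, kJ/s): B 1.64, E 0.6, H 0.468, A 0.409. Add prey in this order while the next type's profitability exceeds the intake rate on those already taken.
Rate on top 1: 0.09335. E: 0.6 > 0.09335 → include.
Rate on top 2: 0.2557. H: 0.468 > 0.2557 → include.
Rate on top 3: 0.2733. A: 0.409 > 0.2733 → include.
Optimal diet: B, E, H, A — 4 of 4 types.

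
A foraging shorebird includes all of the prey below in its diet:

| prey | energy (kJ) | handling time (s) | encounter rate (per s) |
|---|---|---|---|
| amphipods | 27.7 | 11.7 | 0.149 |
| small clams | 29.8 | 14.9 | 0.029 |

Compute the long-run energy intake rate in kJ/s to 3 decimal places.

Energy encountered per unit search time: 0.149×27.7 + 0.029×29.8 = 4.992 kJ/s.
Handling time per unit search time: 0.149×11.7 + 0.029×14.9 = 2.175.
Rate = 4.992/(1 + 2.175) = 1.572 kJ/s.

1.572 kJ/s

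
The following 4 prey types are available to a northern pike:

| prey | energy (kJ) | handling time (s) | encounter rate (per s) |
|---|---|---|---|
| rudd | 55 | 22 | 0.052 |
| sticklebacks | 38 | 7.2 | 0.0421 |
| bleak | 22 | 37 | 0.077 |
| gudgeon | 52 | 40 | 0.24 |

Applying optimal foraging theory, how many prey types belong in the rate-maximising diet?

2

Rank by E/h (kJ/s): sticklebacks 5.28, rudd 2.5, gudgeon 1.3, bleak 0.595. Include each in turn until the next type's E/h falls below the running intake rate.
Rate on top 1: 1.228. rudd: 2.5 > 1.228 → include.
Rate on top 2: 1.822. gudgeon: 1.3 < 1.822 → exclude; stop.
Optimal diet: sticklebacks, rudd — 2 of 4 types.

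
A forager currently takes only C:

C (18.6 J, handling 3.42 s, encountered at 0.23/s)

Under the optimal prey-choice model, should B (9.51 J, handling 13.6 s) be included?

Current rate: (0.23×18.6)/(1 + 0.23×3.42) = 2.394 J/s.
Profitability of B: 9.51/13.6 = 0.6993 J/s.
Since 0.6993 < R, time spent handling B is better spent searching.

No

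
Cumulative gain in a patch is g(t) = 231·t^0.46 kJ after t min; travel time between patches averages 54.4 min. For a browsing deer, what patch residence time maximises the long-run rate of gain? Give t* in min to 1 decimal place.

Maximise g(t)/(T+t): set derivative to zero → g'(t)(T+t) = g(t).
g'(t) = 0.46·231·t^-0.54. Setting 0.46·231·t^-0.54 = 231·t^0.46/(54.4+t) gives 0.46(54.4+t) = t, so 0.54·t = 0.46×54.4.
t* = 0.46×54.4/0.54 = 46.34 min.

46.3 min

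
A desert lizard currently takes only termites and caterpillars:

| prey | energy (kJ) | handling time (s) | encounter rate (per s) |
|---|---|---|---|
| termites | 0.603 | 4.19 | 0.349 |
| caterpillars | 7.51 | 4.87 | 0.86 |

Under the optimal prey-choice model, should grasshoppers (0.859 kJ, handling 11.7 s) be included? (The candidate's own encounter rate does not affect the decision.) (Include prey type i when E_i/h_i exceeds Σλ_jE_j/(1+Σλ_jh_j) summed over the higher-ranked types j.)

On termites and caterpillars alone, R = ΣλE/(1+Σλh) = 6.669/6.651 = 1.003 kJ/s.
grasshoppers: E/h = 0.859/11.7 = 0.07342 kJ/s.
0.07342 < 1.003, so adding grasshoppers would lower the average — exclude it.

No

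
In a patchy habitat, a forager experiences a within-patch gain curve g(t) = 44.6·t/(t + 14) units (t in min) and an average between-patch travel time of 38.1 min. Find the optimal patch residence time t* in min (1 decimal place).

23.1 min

By the marginal value theorem, leave when the instantaneous gain rate g'(t) equals the habitat-wide average g(t)/(T + t).
g'(t) = 44.6·14/(t + 14)². Setting 44.6·14/(t+14)² = 44.6t/[(t+14)(38.1+t)] gives 14(38.1+t) = t(t+14), so t² = 14×38.1 = 533.4.
t* = √533.4 = 23.1 min.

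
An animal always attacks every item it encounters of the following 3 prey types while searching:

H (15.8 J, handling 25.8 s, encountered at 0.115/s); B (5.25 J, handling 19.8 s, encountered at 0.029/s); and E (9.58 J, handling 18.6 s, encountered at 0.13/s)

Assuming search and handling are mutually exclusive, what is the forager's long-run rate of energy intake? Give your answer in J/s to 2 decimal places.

R = (0.115×15.8 + 0.029×5.25 + 0.13×9.58) / (1 + 0.115×25.8 + 0.029×19.8 + 0.13×18.6) = 3.215/6.959 = 0.4619 J/s.

0.46 J/s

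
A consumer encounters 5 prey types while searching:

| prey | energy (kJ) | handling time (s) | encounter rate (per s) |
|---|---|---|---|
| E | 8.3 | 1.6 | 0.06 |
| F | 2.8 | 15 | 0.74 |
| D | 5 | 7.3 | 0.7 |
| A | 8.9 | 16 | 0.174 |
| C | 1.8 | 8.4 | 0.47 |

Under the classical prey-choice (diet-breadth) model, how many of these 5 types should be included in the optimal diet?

Rank by E/h (kJ/s): E 5.19, D 0.685, A 0.556, C 0.214, F 0.187. Include each in turn until the next type's E/h falls below the running intake rate.
Rate on top 1: 0.4544. D: 0.685 > 0.4544 → include.
Rate on top 2: 0.6442. A: 0.556 < 0.6442 → exclude; stop.
Optimal diet: E, D — 2 of 5 types.

2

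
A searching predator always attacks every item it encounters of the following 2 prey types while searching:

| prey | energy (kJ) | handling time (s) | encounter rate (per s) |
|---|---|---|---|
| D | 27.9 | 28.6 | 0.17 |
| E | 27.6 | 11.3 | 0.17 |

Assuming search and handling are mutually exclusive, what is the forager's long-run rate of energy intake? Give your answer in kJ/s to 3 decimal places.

1.212 kJ/s

R = (0.17×27.9 + 0.17×27.6) / (1 + 0.17×28.6 + 0.17×11.3) = 9.435/7.783 = 1.212 kJ/s.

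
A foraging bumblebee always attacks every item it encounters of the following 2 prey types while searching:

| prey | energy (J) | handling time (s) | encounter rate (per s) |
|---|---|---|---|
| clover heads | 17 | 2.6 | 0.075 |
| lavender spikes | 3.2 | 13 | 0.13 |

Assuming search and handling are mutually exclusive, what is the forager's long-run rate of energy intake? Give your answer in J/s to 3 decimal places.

0.586 J/s

R = (0.075×17 + 0.13×3.2) / (1 + 0.075×2.6 + 0.13×13) = 1.691/2.885 = 0.5861 J/s.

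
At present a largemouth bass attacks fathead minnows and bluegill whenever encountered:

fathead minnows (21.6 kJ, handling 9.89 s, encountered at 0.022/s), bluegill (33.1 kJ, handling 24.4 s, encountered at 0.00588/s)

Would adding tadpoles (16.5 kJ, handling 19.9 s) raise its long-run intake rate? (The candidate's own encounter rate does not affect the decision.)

Yes

Current rate: (0.022×21.6 + 0.00588×33.1)/(1 + 0.022×9.89 + 0.00588×24.4) = 0.4921 kJ/s.
tadpoles: E/h = 16.5/19.9 = 0.8291 kJ/s.
Since 0.8291 > R, including tadpoles increases the long-run rate.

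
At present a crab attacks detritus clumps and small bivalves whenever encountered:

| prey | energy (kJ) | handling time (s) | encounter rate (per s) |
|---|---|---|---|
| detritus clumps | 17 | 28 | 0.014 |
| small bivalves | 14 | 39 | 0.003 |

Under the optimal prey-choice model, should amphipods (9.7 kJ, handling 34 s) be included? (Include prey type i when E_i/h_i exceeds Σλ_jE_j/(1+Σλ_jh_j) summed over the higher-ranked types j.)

Intake rate on the current diet: R = (0.014×17 + 0.003×14) / (1 + 0.014×28 + 0.003×39) = 0.28/1.509 = 0.1856 kJ/s.
amphipods: E/h = 9.7/34 = 0.2853 kJ/s.
0.2853 > 0.1856, so adding amphipods raises the average — include it.

Yes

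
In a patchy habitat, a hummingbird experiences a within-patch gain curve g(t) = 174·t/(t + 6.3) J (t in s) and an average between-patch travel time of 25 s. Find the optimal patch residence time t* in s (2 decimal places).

12.55 s

Optimal t* satisfies g'(t*) = g(t*)/(T + t*).
g'(t) = 174·6.3/(t + 6.3)². Setting 174·6.3/(t+6.3)² = 174t/[(t+6.3)(25+t)] gives 6.3(25+t) = t(t+6.3), so t² = 6.3×25 = 157.5.
t* = √157.5 = 12.55 s.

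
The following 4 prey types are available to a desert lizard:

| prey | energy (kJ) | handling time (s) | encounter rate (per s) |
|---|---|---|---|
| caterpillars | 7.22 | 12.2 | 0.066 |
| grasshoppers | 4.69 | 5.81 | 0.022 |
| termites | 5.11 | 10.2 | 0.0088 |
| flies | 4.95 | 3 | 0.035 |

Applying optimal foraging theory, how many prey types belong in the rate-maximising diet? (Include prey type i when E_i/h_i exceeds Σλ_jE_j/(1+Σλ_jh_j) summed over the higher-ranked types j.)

4

Profitabilities (E/h, kJ/s): flies 1.65, grasshoppers 0.807, caterpillars 0.592, termites 0.501. Add prey in this order while the next type's profitability exceeds the intake rate on those already taken.
Rate on top 1: 0.1568. grasshoppers: 0.807 > 0.1568 → include.
Rate on top 2: 0.2242. caterpillars: 0.592 > 0.2242 → include.
Rate on top 3: 0.3695. termites: 0.501 > 0.3695 → include.
Optimal diet: flies, grasshoppers, caterpillars, termites — 4 of 4 types.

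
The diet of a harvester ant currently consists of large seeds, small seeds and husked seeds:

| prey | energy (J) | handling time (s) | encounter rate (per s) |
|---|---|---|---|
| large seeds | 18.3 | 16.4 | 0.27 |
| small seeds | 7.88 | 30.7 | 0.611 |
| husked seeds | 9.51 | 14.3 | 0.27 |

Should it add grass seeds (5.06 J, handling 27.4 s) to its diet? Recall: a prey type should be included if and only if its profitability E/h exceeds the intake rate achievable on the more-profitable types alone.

No

On large seeds, small seeds and husked seeds alone, R = ΣλE/(1+Σλh) = 12.32/28.05 = 0.4394 J/s.
grass seeds: E/h = 5.06/27.4 = 0.1847 J/s.
0.1847 < 0.4394, so adding grass seeds would lower the average — exclude it.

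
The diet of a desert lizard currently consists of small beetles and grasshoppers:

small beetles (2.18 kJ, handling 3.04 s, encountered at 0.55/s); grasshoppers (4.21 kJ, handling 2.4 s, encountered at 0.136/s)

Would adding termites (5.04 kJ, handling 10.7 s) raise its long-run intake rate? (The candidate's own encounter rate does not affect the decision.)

No

Intake rate on the current diet: R = (0.55×2.18 + 0.136×4.21) / (1 + 0.55×3.04 + 0.136×2.4) = 1.772/2.998 = 0.5908 kJ/s.
termites: E/h = 5.04/10.7 = 0.471 kJ/s.
0.471 < 0.5908, so adding termites would lower the average — exclude it.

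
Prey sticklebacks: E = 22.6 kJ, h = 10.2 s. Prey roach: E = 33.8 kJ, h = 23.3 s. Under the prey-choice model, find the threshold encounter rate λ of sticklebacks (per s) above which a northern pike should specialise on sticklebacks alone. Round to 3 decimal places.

0.186 per s

The zero-one rule: include roach iff E₂/h₂ > λE₁/(1+λh₁). Equality gives the switch point.
λE₁h₂ = E₂ + λE₂h₁ ⇒ λ = E₂/(E₁h₂ − E₂h₁) = 33.8/(526.6 − 344.8) = 0.1859 per s.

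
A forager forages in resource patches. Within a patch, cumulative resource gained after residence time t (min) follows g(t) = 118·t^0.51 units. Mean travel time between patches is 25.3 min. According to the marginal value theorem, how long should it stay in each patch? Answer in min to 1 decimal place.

Maximise g(t)/(T+t): set derivative to zero → g'(t)(T+t) = g(t).
g'(t) = 0.51·118·t^-0.49. Setting 0.51·118·t^-0.49 = 118·t^0.51/(25.3+t) gives 0.51(25.3+t) = t, so 0.49·t = 0.51×25.3.
t* = 0.51×25.3/0.49 = 26.33 min.

26.3 min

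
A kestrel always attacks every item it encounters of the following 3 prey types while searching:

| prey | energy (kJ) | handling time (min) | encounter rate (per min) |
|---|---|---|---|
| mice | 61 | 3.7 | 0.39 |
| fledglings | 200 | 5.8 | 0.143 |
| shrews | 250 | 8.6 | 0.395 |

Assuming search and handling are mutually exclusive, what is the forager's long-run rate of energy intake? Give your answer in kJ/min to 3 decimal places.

Energy encountered per unit search time: 0.39×61 + 0.143×200 + 0.395×250 = 151.1 kJ/min.
Handling time per unit search time: 0.39×3.7 + 0.143×5.8 + 0.395×8.6 = 5.669.
Rate = 151.1/(1 + 5.669) = 22.66 kJ/min.

22.662 kJ/min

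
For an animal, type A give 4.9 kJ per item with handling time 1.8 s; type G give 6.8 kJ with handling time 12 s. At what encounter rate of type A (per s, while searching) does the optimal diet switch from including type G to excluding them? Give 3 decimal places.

Drop type G once their profitability E₂/h₂ falls below the rate achievable on type A alone: E₂/h₂ = λE₁/(1 + λh₁).
Solve for λ: λE₁h₂ = E₂(1 + λh₁) → λ(E₁h₂ − E₂h₁) = E₂ → λ = E₂/(E₁h₂ − E₂h₁).
λ = 6.8/(4.9×12 − 6.8×1.8) = 6.8/46.56 = 0.146 per s.

0.146 per s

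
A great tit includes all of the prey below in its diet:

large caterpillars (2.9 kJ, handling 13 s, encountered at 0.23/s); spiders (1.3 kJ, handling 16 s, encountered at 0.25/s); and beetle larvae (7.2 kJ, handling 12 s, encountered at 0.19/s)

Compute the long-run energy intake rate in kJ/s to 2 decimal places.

0.23 kJ/s

Energy encountered per unit search time: 0.23×2.9 + 0.25×1.3 + 0.19×7.2 = 2.36 kJ/s.
Handling time per unit search time: 0.23×13 + 0.25×16 + 0.19×12 = 9.27.
Rate = 2.36/(1 + 9.27) = 0.2298 kJ/s.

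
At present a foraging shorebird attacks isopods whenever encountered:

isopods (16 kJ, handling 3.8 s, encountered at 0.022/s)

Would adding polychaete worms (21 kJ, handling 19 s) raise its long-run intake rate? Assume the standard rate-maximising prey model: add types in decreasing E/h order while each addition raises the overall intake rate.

Intake rate on the current diet: R = (0.022×16) / (1 + 0.022×3.8) = 0.352/1.084 = 0.3248 kJ/s.
Profitability of polychaete worms: 21/19 = 1.105 kJ/s.
Since 1.105 > R, including polychaete worms increases the long-run rate.

Yes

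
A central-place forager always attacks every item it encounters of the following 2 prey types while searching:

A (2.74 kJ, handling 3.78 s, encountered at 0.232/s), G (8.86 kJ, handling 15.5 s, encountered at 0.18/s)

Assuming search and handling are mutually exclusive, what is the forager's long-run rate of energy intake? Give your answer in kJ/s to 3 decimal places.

Energy encountered per unit search time: 0.232×2.74 + 0.18×8.86 = 2.23 kJ/s.
Handling time per unit search time: 0.232×3.78 + 0.18×15.5 = 3.667.
Rate = 2.23/(1 + 3.667) = 0.4779 kJ/s.

0.478 kJ/s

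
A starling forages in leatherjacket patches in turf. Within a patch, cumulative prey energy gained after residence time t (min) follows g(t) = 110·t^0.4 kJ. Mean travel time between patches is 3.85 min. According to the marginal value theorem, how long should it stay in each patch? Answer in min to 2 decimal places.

2.57 min

By the marginal value theorem, leave when the instantaneous gain rate g'(t) equals the habitat-wide average g(t)/(T + t).
g'(t) = 0.4·110·t^-0.6. Setting 0.4·110·t^-0.6 = 110·t^0.4/(3.85+t) gives 0.4(3.85+t) = t, so 0.60·t = 0.4×3.85.
t* = 0.4×3.85/0.60 = 2.567 min.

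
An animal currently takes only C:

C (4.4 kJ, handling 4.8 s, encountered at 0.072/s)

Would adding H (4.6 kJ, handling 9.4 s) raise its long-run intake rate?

Intake rate on the current diet: R = (0.072×4.4) / (1 + 0.072×4.8) = 0.3168/1.346 = 0.2354 kJ/s.
Profitability of H: 4.6/9.4 = 0.4894 kJ/s.
0.4894 > 0.2354, so adding H raises the average — include it.

Yes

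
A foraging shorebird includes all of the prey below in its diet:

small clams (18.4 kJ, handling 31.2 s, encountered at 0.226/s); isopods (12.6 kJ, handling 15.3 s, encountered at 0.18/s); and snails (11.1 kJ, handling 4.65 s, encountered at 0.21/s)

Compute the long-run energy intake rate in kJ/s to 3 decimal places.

0.743 kJ/s

R = Σλ_iE_i / (1 + Σλ_ih_i)
Numerator: 0.226×18.4 + 0.18×12.6 + 0.21×11.1 = 8.757
Denominator: 1 + 0.226×31.2 + 0.18×15.3 + 0.21×4.65 = 11.78
R = 8.757/11.78 = 0.7433 kJ/s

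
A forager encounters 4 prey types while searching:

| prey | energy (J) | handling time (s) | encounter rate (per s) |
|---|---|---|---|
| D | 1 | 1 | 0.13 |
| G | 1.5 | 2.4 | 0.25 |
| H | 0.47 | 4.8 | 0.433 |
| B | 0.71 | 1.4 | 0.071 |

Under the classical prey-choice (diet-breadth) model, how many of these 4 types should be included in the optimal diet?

3

Rank by E/h (J/s): D 1, G 0.625, B 0.507, H 0.0979. Include each in turn until the next type's E/h falls below the running intake rate.
Rate on top 1: 0.115. G: 0.625 > 0.115 → include.
Rate on top 2: 0.2919. B: 0.507 > 0.2919 → include.
Rate on top 3: 0.3036. H: 0.0979 < 0.3036 → exclude; stop.
Optimal diet: D, G, B — 3 of 4 types.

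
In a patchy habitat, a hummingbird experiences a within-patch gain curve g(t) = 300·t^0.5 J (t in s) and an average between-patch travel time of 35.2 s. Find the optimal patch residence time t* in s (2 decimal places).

Maximise g(t)/(T+t): set derivative to zero → g'(t)(T+t) = g(t).
g'(t) = 0.5·300·t^-0.5. Setting 0.5·300·t^-0.5 = 300·t^0.5/(35.2+t) gives 0.5(35.2+t) = t, so 0.50·t = 0.5×35.2.
t* = 0.5×35.2/0.50 = 35.2 s.

35.20 s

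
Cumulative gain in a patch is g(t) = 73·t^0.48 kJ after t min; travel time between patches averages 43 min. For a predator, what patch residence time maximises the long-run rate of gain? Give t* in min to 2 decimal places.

Optimal t* satisfies g'(t*) = g(t*)/(T + t*).
g'(t) = 0.48·73·t^-0.52. Setting 0.48·73·t^-0.52 = 73·t^0.48/(43+t) gives 0.48(43+t) = t, so 0.52·t = 0.48×43.
t* = 0.48×43/0.52 = 39.69 min.

39.69 min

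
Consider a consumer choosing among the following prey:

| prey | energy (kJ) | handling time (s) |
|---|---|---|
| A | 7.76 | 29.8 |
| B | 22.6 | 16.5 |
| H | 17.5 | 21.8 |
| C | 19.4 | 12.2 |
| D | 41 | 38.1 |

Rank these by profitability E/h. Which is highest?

C

In descending order of E/h:
C: 19.4/12.2 = 1.59 kJ/s
B: 22.6/16.5 = 1.37 kJ/s
D: 41/38.1 = 1.08 kJ/s
H: 17.5/21.8 = 0.803 kJ/s
A: 7.76/29.8 = 0.26 kJ/s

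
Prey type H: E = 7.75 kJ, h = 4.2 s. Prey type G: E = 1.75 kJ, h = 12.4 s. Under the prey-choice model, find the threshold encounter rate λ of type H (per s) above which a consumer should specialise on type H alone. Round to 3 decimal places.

0.020 per s

At the threshold, the rate on type H alone equals the profitability of type G: λ·7.75/(1 + λ·4.2) = 1.75/12.4 = 0.1411.
Rearranging, λ(7.75 − 0.1411×4.2) = 0.1411, so λ = 0.1411/7.157 = 0.01972 per s.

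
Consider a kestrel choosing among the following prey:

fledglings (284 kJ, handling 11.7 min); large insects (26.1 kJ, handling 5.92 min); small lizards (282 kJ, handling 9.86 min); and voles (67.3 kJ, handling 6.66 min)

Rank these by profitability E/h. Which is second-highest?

fledglings

Profitability E/h (kJ/min): fledglings = 284/11.7 = 24.3, large insects = 26.1/5.92 = 4.41, small lizards = 282/9.86 = 28.6, voles = 67.3/6.66 = 10.1.
Ranked: small lizards > fledglings > voles > large insects.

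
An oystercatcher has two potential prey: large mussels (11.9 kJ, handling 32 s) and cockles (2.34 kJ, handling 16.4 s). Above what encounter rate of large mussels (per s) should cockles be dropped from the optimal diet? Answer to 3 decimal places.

0.019 per s

Drop cockles once their profitability E₂/h₂ falls below the rate achievable on large mussels alone: E₂/h₂ = λE₁/(1 + λh₁).
Solve for λ: λE₁h₂ = E₂(1 + λh₁) → λ(E₁h₂ − E₂h₁) = E₂ → λ = E₂/(E₁h₂ − E₂h₁).
λ = 2.34/(11.9×16.4 − 2.34×32) = 2.34/120.3 = 0.01945 per s.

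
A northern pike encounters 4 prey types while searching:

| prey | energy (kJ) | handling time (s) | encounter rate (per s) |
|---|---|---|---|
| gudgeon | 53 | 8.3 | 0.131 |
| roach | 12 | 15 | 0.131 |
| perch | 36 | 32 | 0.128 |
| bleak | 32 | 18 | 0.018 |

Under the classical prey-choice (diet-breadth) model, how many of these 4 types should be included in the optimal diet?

1

Profitabilities (E/h, kJ/s): gudgeon 6.39, bleak 1.78, perch 1.12, roach 0.8. Add prey in this order while the next type's profitability exceeds the intake rate on those already taken.
Rate on top 1: 3.326. bleak: 1.78 < 3.326 → exclude; stop.
Optimal diet: gudgeon — 1 of 4 types.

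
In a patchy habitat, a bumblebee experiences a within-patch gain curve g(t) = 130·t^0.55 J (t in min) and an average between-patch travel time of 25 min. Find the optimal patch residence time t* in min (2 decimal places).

By the marginal value theorem, leave when the instantaneous gain rate g'(t) equals the habitat-wide average g(t)/(T + t).
g'(t) = 0.55·130·t^-0.45. Setting 0.55·130·t^-0.45 = 130·t^0.55/(25+t) gives 0.55(25+t) = t, so 0.45·t = 0.55×25.
t* = 0.55×25/0.45 = 30.56 min.

30.56 min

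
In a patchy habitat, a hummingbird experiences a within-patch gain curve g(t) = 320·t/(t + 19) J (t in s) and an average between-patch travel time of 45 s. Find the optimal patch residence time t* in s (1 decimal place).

Maximise g(t)/(T+t): set derivative to zero → g'(t)(T+t) = g(t).
g'(t) = 320·19/(t + 19)². Setting 320·19/(t+19)² = 320t/[(t+19)(45+t)] gives 19(45+t) = t(t+19), so t² = 19×45 = 855.
t* = √855 = 29.24 s.

29.2 s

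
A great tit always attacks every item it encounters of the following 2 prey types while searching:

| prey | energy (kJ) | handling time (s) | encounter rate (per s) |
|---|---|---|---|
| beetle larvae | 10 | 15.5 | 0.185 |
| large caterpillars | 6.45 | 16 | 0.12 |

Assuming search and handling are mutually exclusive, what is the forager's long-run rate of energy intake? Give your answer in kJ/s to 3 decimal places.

Energy encountered per unit search time: 0.185×10 + 0.12×6.45 = 2.624 kJ/s.
Handling time per unit search time: 0.185×15.5 + 0.12×16 = 4.787.
Rate = 2.624/(1 + 4.787) = 0.4534 kJ/s.

0.453 kJ/s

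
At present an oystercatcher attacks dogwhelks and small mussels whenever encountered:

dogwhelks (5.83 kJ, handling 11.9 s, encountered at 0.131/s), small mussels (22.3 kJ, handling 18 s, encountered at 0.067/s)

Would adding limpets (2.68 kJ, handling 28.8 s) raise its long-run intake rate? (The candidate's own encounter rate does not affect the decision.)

On dogwhelks and small mussels alone, R = ΣλE/(1+Σλh) = 2.258/3.765 = 0.5997 kJ/s.
Profitability of limpets: 2.68/28.8 = 0.09306 kJ/s.
Since 0.09306 < R, time spent handling limpets is better spent searching.

No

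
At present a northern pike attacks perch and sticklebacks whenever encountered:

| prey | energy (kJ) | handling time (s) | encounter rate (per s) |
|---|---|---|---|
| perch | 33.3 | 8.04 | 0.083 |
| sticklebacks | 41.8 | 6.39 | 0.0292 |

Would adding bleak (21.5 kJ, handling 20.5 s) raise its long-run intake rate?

No

On perch and sticklebacks alone, R = ΣλE/(1+Σλh) = 3.984/1.854 = 2.149 kJ/s.
Profitability of bleak: 21.5/20.5 = 1.049 kJ/s.
1.049 < 2.149, so adding bleak would lower the average — exclude it.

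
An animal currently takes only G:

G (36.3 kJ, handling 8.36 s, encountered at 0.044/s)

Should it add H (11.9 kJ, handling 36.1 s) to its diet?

On G alone, R = ΣλE/(1+Σλh) = 1.597/1.368 = 1.168 kJ/s.
Profitability of H: 11.9/36.1 = 0.3296 kJ/s.
0.3296 < 1.168, so adding H would lower the average — exclude it.

No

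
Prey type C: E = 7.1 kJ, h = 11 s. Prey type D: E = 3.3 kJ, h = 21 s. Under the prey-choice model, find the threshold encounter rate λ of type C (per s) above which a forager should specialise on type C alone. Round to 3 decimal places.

0.029 per s

The zero-one rule: include type D iff E₂/h₂ > λE₁/(1+λh₁). Equality gives the switch point.
λE₁h₂ = E₂ + λE₂h₁ ⇒ λ = E₂/(E₁h₂ − E₂h₁) = 3.3/(149.1 − 36.3) = 0.02926 per s.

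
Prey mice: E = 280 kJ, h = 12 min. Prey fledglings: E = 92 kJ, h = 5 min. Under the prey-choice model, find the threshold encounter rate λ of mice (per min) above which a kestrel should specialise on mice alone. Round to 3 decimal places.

0.311 per min

At the threshold, the rate on mice alone equals the profitability of fledglings: λ·280/(1 + λ·12) = 92/5 = 18.4.
Rearranging, λ(280 − 18.4×12) = 18.4, so λ = 18.4/59.2 = 0.3108 per min.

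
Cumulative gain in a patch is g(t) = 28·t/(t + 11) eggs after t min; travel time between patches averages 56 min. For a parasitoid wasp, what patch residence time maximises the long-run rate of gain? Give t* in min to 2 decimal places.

Maximise g(t)/(T+t): set derivative to zero → g'(t)(T+t) = g(t).
g'(t) = 28·11/(t + 11)². Setting 28·11/(t+11)² = 28t/[(t+11)(56+t)] gives 11(56+t) = t(t+11), so t² = 11×56 = 616.
t* = √616 = 24.82 min.

24.82 min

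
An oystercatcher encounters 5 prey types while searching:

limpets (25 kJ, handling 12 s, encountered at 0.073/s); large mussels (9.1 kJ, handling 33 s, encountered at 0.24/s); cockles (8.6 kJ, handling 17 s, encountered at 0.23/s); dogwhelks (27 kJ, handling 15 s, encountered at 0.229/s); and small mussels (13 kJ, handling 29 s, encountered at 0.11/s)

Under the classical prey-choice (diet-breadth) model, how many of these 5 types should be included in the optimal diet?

E/h in descending order: limpets 2.08, dogwhelks 1.8, cockles 0.506, small mussels 0.448, large mussels 0.276 kJ/s. The optimal diet is the largest prefix of this list for which every included type satisfies E_i/h_i > R on the types above it.
Rate on top 1: 0.9728. dogwhelks: 1.8 > 0.9728 → include.
Rate on top 2: 1.508. cockles: 0.506 < 1.508 → exclude; stop.
Optimal diet: limpets, dogwhelks — 2 of 5 types.

2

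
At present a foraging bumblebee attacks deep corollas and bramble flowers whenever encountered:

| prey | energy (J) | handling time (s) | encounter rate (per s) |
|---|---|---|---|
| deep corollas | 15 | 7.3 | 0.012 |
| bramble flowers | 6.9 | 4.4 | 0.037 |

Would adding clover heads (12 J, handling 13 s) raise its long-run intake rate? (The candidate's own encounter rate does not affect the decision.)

Intake rate on the current diet: R = (0.012×15 + 0.037×6.9) / (1 + 0.012×7.3 + 0.037×4.4) = 0.4353/1.25 = 0.3481 J/s.
clover heads: E/h = 12/13 = 0.9231 J/s.
Since 0.9231 > R, including clover heads increases the long-run rate.

Yes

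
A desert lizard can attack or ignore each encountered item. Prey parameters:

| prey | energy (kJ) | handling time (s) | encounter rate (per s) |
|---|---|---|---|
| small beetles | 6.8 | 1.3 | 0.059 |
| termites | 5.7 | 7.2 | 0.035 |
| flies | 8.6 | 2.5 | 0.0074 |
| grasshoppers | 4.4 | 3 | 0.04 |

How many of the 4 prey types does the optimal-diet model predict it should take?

Profitabilities (E/h, kJ/s): small beetles 5.23, flies 3.44, grasshoppers 1.47, termites 0.792. Add prey in this order while the next type's profitability exceeds the intake rate on those already taken.
Rate on top 1: 0.3726. flies: 3.44 > 0.3726 → include.
Rate on top 2: 0.4244. grasshoppers: 1.47 > 0.4244 → include.
Rate on top 3: 0.5274. termites: 0.792 > 0.5274 → include.
Optimal diet: small beetles, flies, grasshoppers, termites — 4 of 4 types.

4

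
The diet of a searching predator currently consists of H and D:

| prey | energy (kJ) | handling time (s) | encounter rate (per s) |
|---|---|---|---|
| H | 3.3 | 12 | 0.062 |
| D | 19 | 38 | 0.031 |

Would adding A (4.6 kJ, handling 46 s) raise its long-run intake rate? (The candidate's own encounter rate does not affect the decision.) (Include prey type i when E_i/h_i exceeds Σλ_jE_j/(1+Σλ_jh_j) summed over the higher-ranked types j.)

Current rate: (0.062×3.3 + 0.031×19)/(1 + 0.062×12 + 0.031×38) = 0.2716 kJ/s.
A: E/h = 4.6/46 = 0.1 kJ/s.
Since 0.1 < R, time spent handling A is better spent searching.

No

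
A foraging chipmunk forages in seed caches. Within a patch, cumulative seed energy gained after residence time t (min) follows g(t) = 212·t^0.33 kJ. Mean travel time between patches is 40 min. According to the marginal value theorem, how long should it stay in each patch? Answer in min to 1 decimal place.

By the marginal value theorem, leave when the instantaneous gain rate g'(t) equals the habitat-wide average g(t)/(T + t).
g'(t) = 0.33·212·t^-0.67. Setting 0.33·212·t^-0.67 = 212·t^0.33/(40+t) gives 0.33(40+t) = t, so 0.67·t = 0.33×40.
t* = 0.33×40/0.67 = 19.7 min.

19.7 min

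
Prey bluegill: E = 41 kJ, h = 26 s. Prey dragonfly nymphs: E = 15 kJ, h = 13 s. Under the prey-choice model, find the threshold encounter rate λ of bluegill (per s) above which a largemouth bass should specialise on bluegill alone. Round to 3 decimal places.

0.105 per s

The zero-one rule: include dragonfly nymphs iff E₂/h₂ > λE₁/(1+λh₁). Equality gives the switch point.
λE₁h₂ = E₂ + λE₂h₁ ⇒ λ = E₂/(E₁h₂ − E₂h₁) = 15/(533 − 390) = 0.1049 per s.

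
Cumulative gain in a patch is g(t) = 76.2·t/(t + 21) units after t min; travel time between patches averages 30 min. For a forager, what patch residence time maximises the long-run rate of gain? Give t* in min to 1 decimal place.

Maximise g(t)/(T+t): set derivative to zero → g'(t)(T+t) = g(t).
g'(t) = 76.2·21/(t + 21)². Setting 76.2·21/(t+21)² = 76.2t/[(t+21)(30+t)] gives 21(30+t) = t(t+21), so t² = 21×30 = 630.
t* = √630 = 25.1 min.

25.1 min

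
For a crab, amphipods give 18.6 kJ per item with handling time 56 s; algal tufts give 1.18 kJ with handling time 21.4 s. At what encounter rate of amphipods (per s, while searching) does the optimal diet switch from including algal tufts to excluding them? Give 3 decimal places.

0.004 per s

At the threshold, the rate on amphipods alone equals the profitability of algal tufts: λ·18.6/(1 + λ·56) = 1.18/21.4 = 0.05514.
Rearranging, λ(18.6 − 0.05514×56) = 0.05514, so λ = 0.05514/15.51 = 0.003555 per s.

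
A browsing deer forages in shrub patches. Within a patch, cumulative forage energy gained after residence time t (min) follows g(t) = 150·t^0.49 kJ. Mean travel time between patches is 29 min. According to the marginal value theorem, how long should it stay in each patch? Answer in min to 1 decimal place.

Optimal t* satisfies g'(t*) = g(t*)/(T + t*).
g'(t) = 0.49·150·t^-0.51. Setting 0.49·150·t^-0.51 = 150·t^0.49/(29+t) gives 0.49(29+t) = t, so 0.51·t = 0.49×29.
t* = 0.49×29/0.51 = 27.86 min.

27.9 min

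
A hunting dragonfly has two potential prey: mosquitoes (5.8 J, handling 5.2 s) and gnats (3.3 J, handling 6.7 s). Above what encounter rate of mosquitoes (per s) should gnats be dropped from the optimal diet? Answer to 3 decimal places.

0.152 per s

The zero-one rule: include gnats iff E₂/h₂ > λE₁/(1+λh₁). Equality gives the switch point.
λE₁h₂ = E₂ + λE₂h₁ ⇒ λ = E₂/(E₁h₂ − E₂h₁) = 3.3/(38.86 − 17.16) = 0.1521 per s.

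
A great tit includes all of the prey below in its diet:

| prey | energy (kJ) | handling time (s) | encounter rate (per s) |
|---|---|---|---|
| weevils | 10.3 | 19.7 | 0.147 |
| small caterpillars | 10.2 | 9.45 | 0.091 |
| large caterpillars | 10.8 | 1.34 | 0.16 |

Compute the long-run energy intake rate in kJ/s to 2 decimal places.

0.84 kJ/s

Energy encountered per unit search time: 0.147×10.3 + 0.091×10.2 + 0.16×10.8 = 4.17 kJ/s.
Handling time per unit search time: 0.147×19.7 + 0.091×9.45 + 0.16×1.34 = 3.97.
Rate = 4.17/(1 + 3.97) = 0.8391 kJ/s.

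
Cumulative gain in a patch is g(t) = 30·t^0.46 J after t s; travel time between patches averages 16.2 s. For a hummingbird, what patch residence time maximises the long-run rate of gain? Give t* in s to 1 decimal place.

Maximise g(t)/(T+t): set derivative to zero → g'(t)(T+t) = g(t).
g'(t) = 0.46·30·t^-0.54. Setting 0.46·30·t^-0.54 = 30·t^0.46/(16.2+t) gives 0.46(16.2+t) = t, so 0.54·t = 0.46×16.2.
t* = 0.46×16.2/0.54 = 13.8 s.

13.8 s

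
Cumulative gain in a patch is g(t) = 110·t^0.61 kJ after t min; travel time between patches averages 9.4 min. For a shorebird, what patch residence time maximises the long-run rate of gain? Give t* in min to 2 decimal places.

By the marginal value theorem, leave when the instantaneous gain rate g'(t) equals the habitat-wide average g(t)/(T + t).
g'(t) = 0.61·110·t^-0.39. Setting 0.61·110·t^-0.39 = 110·t^0.61/(9.4+t) gives 0.61(9.4+t) = t, so 0.39·t = 0.61×9.4.
t* = 0.61×9.4/0.39 = 14.7 min.

14.70 min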